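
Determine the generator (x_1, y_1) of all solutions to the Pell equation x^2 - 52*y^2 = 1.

(x, y) = (649, 90)

First expand sqrt(52) as a continued fraction. With x_i = (sqrt(52) + m_i)/d_i and (m_0, d_0) = (0, 1): a_0 = floor(sqrt(52)) = 7, since 7^2 = 49 <= 52 < 64 = 8^2.
Iterate m_{i+1} = d_i*a_i - m_i, d_{i+1} = (52 - m_{i+1}^2)/d_i, a_{i+1} = floor((a_0 + m_{i+1})/d_{i+1}):
  m_1 = 1*7 - 0 = 7, d_1 = (52 - 7^2)/1 = 3/1 = 3, a_1 = floor((7 + 7)/3) = 4.
  m_2 = 3*4 - 7 = 5, d_2 = (52 - 5^2)/3 = 27/3 = 9, a_2 = floor((7 + 5)/9) = 1.
  m_3 = 9*1 - 5 = 4, d_3 = (52 - 4^2)/9 = 36/9 = 4, a_3 = floor((7 + 4)/4) = 2.
  m_4 = 4*2 - 4 = 4, d_4 = (52 - 4^2)/4 = 36/4 = 9, a_4 = floor((7 + 4)/9) = 1.
  m_5 = 9*1 - 4 = 5, d_5 = (52 - 5^2)/9 = 27/9 = 3, a_5 = floor((7 + 5)/3) = 4.
  m_6 = 3*4 - 5 = 7, d_6 = (52 - 7^2)/3 = 3/3 = 1, a_6 = floor((7 + 7)/1) = 14.
  m_7 = 1*14 - 7 = 7, d_7 = (52 - 7^2)/1 = 3/1 = 3: (m_7, d_7) = (m_1, d_1) = (7, 3), so from here the quotients repeat a_1, ..., a_6; the period length is 6.
So sqrt(52) = [7; (4, 1, 2, 1, 4, 14)] with period length k = 6.
k is even, so the fundamental solution of x^2 - 52y^2 = 1 is (p_{k-1}, q_{k-1}) = (p_5, q_5); compute convergents through index 5.
Convergents (p_i = a_i*p_{i-1} + p_{i-2}, q_i = a_i*q_{i-1} + q_{i-2} with p_{-2}=0, p_{-1}=1, q_{-2}=1, q_{-1}=0):
  i=0: a_0=7, p_0 = 7*1 + 0 = 7, q_0 = 7*0 + 1 = 1.
  i=1: a_1=4, p_1 = 4*7 + 1 = 29, q_1 = 4*1 + 0 = 4.
  i=2: a_2=1, p_2 = 1*29 + 7 = 36, q_2 = 1*4 + 1 = 5.
  i=3: a_3=2, p_3 = 2*36 + 29 = 101, q_3 = 2*5 + 4 = 14.
  i=4: a_4=1, p_4 = 1*101 + 36 = 137, q_4 = 1*14 + 5 = 19.
  i=5: a_5=4, p_5 = 4*137 + 101 = 649, q_5 = 4*19 + 14 = 90.
Check: 649^2 - 52*90^2 = 421201 - 421200 = 1, so (x, y) = (649, 90) solves the equation, and by the theorem it is the least positive solution.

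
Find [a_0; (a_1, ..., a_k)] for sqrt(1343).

Write x_i = (sqrt(1343) + m_i)/d_i with (m_0, d_0) = (0, 1). a_0 = floor(sqrt(1343)) = 36, since 36^2 = 1296 <= 1343 < 1369 = 37^2.
Iterate m_{i+1} = d_i*a_i - m_i, d_{i+1} = (1343 - m_{i+1}^2)/d_i, a_{i+1} = floor((a_0 + m_{i+1})/d_{i+1}):
  m_1 = 1*36 - 0 = 36, d_1 = (1343 - 36^2)/1 = 47/1 = 47, a_1 = floor((36 + 36)/47) = 1.
  m_2 = 47*1 - 36 = 11, d_2 = (1343 - 11^2)/47 = 1222/47 = 26, a_2 = floor((36 + 11)/26) = 1.
  m_3 = 26*1 - 11 = 15, d_3 = (1343 - 15^2)/26 = 1118/26 = 43, a_3 = floor((36 + 15)/43) = 1.
  m_4 = 43*1 - 15 = 28, d_4 = (1343 - 28^2)/43 = 559/43 = 13, a_4 = floor((36 + 28)/13) = 4.
  m_5 = 13*4 - 28 = 24, d_5 = (1343 - 24^2)/13 = 767/13 = 59, a_5 = floor((36 + 24)/59) = 1.
  m_6 = 59*1 - 24 = 35, d_6 = (1343 - 35^2)/59 = 118/59 = 2, a_6 = floor((36 + 35)/2) = 35.
  m_7 = 2*35 - 35 = 35, d_7 = (1343 - 35^2)/2 = 118/2 = 59, a_7 = floor((36 + 35)/59) = 1.
  m_8 = 59*1 - 35 = 24, d_8 = (1343 - 24^2)/59 = 767/59 = 13, a_8 = floor((36 + 24)/13) = 4.
  m_9 = 13*4 - 24 = 28, d_9 = (1343 - 28^2)/13 = 559/13 = 43, a_9 = floor((36 + 28)/43) = 1.
  m_10 = 43*1 - 28 = 15, d_10 = (1343 - 15^2)/43 = 1118/43 = 26, a_10 = floor((36 + 15)/26) = 1.
  m_11 = 26*1 - 15 = 11, d_11 = (1343 - 11^2)/26 = 1222/26 = 47, a_11 = floor((36 + 11)/47) = 1.
  m_12 = 47*1 - 11 = 36, d_12 = (1343 - 36^2)/47 = 47/47 = 1, a_12 = floor((36 + 36)/1) = 72.
  m_13 = 1*72 - 36 = 36, d_13 = (1343 - 36^2)/1 = 47/1 = 47: (m_13, d_13) = (m_1, d_1) = (36, 47), so from here the quotients repeat a_1, ..., a_12; the period length is 12.
Hence the expansion of sqrt(1343) is a_0 = 36 followed by the repeating block 1, 1, 1, 4, 1, 35, 1, 4, 1, 1, 1, 72 (period 12).

[36; (1, 1, 1, 4, 1, 35, 1, 4, 1, 1, 1, 72)]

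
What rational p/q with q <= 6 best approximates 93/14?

20/3

Expand x = 93/14 as a continued fraction with the Euclidean algorithm:
  93 = 6*14 + 9, so a_0 = 6.
  14 = 1*9 + 5, so a_1 = 1.
  9 = 1*5 + 4, so a_2 = 1.
  5 = 1*4 + 1, so a_3 = 1.
  4 = 4*1 + 0, so a_4 = 4.
so x = [6; 1, 1, 1, 4].
Convergents (p_i = a_i*p_{i-1} + p_{i-2}, q_i = a_i*q_{i-1} + q_{i-2} with p_{-2}=0, p_{-1}=1, q_{-2}=1, q_{-1}=0), until the denominator exceeds 6:
  i=0: a_0=6, p_0 = 6*1 + 0 = 6, q_0 = 6*0 + 1 = 1.
  i=1: a_1=1, p_1 = 1*6 + 1 = 7, q_1 = 1*1 + 0 = 1.
  i=2: a_2=1, p_2 = 1*7 + 6 = 13, q_2 = 1*1 + 1 = 2.
  i=3: a_3=1, p_3 = 1*13 + 7 = 20, q_3 = 1*2 + 1 = 3.
  i=4: a_4=4, p_4 = 4*20 + 13 = 93, q_4 = 4*3 + 2 = 14.
q_4 = 14 > 6, so the last convergent with denominator <= 6 is p_3/q_3 = 20/3.
The closest fraction with denominator <= 6 is either p_3/q_3 or the intermediate fraction (k*p_3 + p_2)/(k*q_3 + q_2) with the largest k >= 1 whose denominator stays <= 6; these approach x as k grows, and every other convergent or intermediate fraction in range is farther away.
Largest k: floor((6 - q_2)/q_3) = floor((6 - 2)/3) = 1.
That gives (1*20 + 13)/(1*3 + 2) = 33/5.
Compare the errors: |x - 20/3| = |93*3 - 20*14|/(14*3) = 1/42, and |x - 33/5| = |93*5 - 33*14|/(14*5) = 3/70.
Cross-multiplying, 1*70 = 70 < 126 = 3*42, so 1/42 is smaller: the convergent 20/3 is closer to x than 33/5.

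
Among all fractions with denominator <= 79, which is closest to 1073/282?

156/41

Expand x = 1073/282 as a continued fraction with the Euclidean algorithm:
  1073 = 3*282 + 227, so a_0 = 3.
  282 = 1*227 + 55, so a_1 = 1.
  227 = 4*55 + 7, so a_2 = 4.
  55 = 7*7 + 6, so a_3 = 7.
  7 = 1*6 + 1, so a_4 = 1.
  6 = 6*1 + 0, so a_5 = 6.
so x = [3; 1, 4, 7, 1, 6].
Convergents (p_i = a_i*p_{i-1} + p_{i-2}, q_i = a_i*q_{i-1} + q_{i-2} with p_{-2}=0, p_{-1}=1, q_{-2}=1, q_{-1}=0), until the denominator exceeds 79:
  i=0: a_0=3, p_0 = 3*1 + 0 = 3, q_0 = 3*0 + 1 = 1.
  i=1: a_1=1, p_1 = 1*3 + 1 = 4, q_1 = 1*1 + 0 = 1.
  i=2: a_2=4, p_2 = 4*4 + 3 = 19, q_2 = 4*1 + 1 = 5.
  i=3: a_3=7, p_3 = 7*19 + 4 = 137, q_3 = 7*5 + 1 = 36.
  i=4: a_4=1, p_4 = 1*137 + 19 = 156, q_4 = 1*36 + 5 = 41.
  i=5: a_5=6, p_5 = 6*156 + 137 = 1073, q_5 = 6*41 + 36 = 282.
q_5 = 282 > 79, so the last convergent with denominator <= 79 is p_4/q_4 = 156/41.
The closest fraction with denominator <= 79 is either p_4/q_4 or the intermediate fraction (k*p_4 + p_3)/(k*q_4 + q_3) with the largest k >= 1 whose denominator stays <= 79; these approach x as k grows, and every other convergent or intermediate fraction in range is farther away.
Largest k: floor((79 - q_3)/q_4) = floor((79 - 36)/41) = 1.
That gives (1*156 + 137)/(1*41 + 36) = 293/77.
Compare the errors: |x - 156/41| = |1073*41 - 156*282|/(282*41) = 1/11562, and |x - 293/77| = |1073*77 - 293*282|/(282*77) = 5/21714.
Cross-multiplying, 1*21714 = 21714 < 57810 = 5*11562, so 1/11562 is smaller: the convergent 156/41 is closer to x than 293/77.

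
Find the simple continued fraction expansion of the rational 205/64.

Run the Euclidean algorithm on 205 and 64; the successive quotients are the partial quotients a_0, a_1, ... (each step inverts the fractional part left over by the previous one):
  205 = 3*64 + 13, so a_0 = 3.
  64 = 4*13 + 12, so a_1 = 4.
  13 = 1*12 + 1, so a_2 = 1.
  12 = 12*1 + 0, so a_3 = 12.
The remainder reaches 0 after 4 divisions, so the expansion has 4 partial quotients, read off in order.

[3; 4, 1, 12]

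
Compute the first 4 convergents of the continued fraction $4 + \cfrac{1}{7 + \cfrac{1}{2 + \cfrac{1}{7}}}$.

Using the convergent recurrence p_i = a_i*p_{i-1} + p_{i-2}, q_i = a_i*q_{i-1} + q_{i-2} with p_{-2}=0, p_{-1}=1, q_{-2}=1, q_{-1}=0:
  i=0: a_0=4, p_0 = 4*1 + 0 = 4, q_0 = 4*0 + 1 = 1.
  i=1: a_1=7, p_1 = 7*4 + 1 = 29, q_1 = 7*1 + 0 = 7.
  i=2: a_2=2, p_2 = 2*29 + 4 = 62, q_2 = 2*7 + 1 = 15.
  i=3: a_3=7, p_3 = 7*62 + 29 = 463, q_3 = 7*15 + 7 = 112.

4/1, 29/7, 62/15, 463/112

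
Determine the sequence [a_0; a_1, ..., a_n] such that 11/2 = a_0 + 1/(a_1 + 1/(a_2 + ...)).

Run the Euclidean algorithm on 11 and 2; the successive quotients are the partial quotients a_0, a_1, ... (each step inverts the fractional part left over by the previous one):
  11 = 5*2 + 1, so a_0 = 5.
  2 = 2*1 + 0, so a_1 = 2.
The remainder reaches 0 after 2 divisions, so the expansion has 2 partial quotients, read off in order.

[5; 2]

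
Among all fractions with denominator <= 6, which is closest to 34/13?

13/5

Expand x = 34/13 as a continued fraction with the Euclidean algorithm:
  34 = 2*13 + 8, so a_0 = 2.
  13 = 1*8 + 5, so a_1 = 1.
  8 = 1*5 + 3, so a_2 = 1.
  5 = 1*3 + 2, so a_3 = 1.
  3 = 1*2 + 1, so a_4 = 1.
  2 = 2*1 + 0, so a_5 = 2.
so x = [2; 1, 1, 1, 1, 2].
Convergents (p_i = a_i*p_{i-1} + p_{i-2}, q_i = a_i*q_{i-1} + q_{i-2} with p_{-2}=0, p_{-1}=1, q_{-2}=1, q_{-1}=0), until the denominator exceeds 6:
  i=0: a_0=2, p_0 = 2*1 + 0 = 2, q_0 = 2*0 + 1 = 1.
  i=1: a_1=1, p_1 = 1*2 + 1 = 3, q_1 = 1*1 + 0 = 1.
  i=2: a_2=1, p_2 = 1*3 + 2 = 5, q_2 = 1*1 + 1 = 2.
  i=3: a_3=1, p_3 = 1*5 + 3 = 8, q_3 = 1*2 + 1 = 3.
  i=4: a_4=1, p_4 = 1*8 + 5 = 13, q_4 = 1*3 + 2 = 5.
  i=5: a_5=2, p_5 = 2*13 + 8 = 34, q_5 = 2*5 + 3 = 13.
q_5 = 13 > 6, so the last convergent with denominator <= 6 is p_4/q_4 = 13/5.
The closest fraction with denominator <= 6 is either p_4/q_4 or the intermediate fraction (k*p_4 + p_3)/(k*q_4 + q_3) with the largest k >= 1 whose denominator stays <= 6; these approach x as k grows, and every other convergent or intermediate fraction in range is farther away.
Largest k: floor((6 - q_3)/q_4) = floor((6 - 3)/5) = 0.
Since k = 0, no intermediate fraction beyond p_4/q_4 has denominator <= 6, so the convergent 13/5 is the closest (its error is |34*5 - 13*13|/(13*5) = 1/65).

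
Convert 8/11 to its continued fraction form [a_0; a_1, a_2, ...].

Run the Euclidean algorithm on 8 and 11; the successive quotients are the partial quotients a_0, a_1, ... (each step inverts the fractional part left over by the previous one):
  8 = 0*11 + 8, so a_0 = 0.
  11 = 1*8 + 3, so a_1 = 1.
  8 = 2*3 + 2, so a_2 = 2.
  3 = 1*2 + 1, so a_3 = 1.
  2 = 2*1 + 0, so a_4 = 2.
The remainder reaches 0 after 5 divisions, so the expansion has 5 partial quotients, read off in order.

[0; 1, 2, 1, 2]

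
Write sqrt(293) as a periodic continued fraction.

Write x_i = (sqrt(293) + m_i)/d_i with (m_0, d_0) = (0, 1). a_0 = floor(sqrt(293)) = 17, since 17^2 = 289 <= 293 < 324 = 18^2.
Iterate m_{i+1} = d_i*a_i - m_i, d_{i+1} = (293 - m_{i+1}^2)/d_i, a_{i+1} = floor((a_0 + m_{i+1})/d_{i+1}):
  m_1 = 1*17 - 0 = 17, d_1 = (293 - 17^2)/1 = 4/1 = 4, a_1 = floor((17 + 17)/4) = 8.
  m_2 = 4*8 - 17 = 15, d_2 = (293 - 15^2)/4 = 68/4 = 17, a_2 = floor((17 + 15)/17) = 1.
  m_3 = 17*1 - 15 = 2, d_3 = (293 - 2^2)/17 = 289/17 = 17, a_3 = floor((17 + 2)/17) = 1.
  m_4 = 17*1 - 2 = 15, d_4 = (293 - 15^2)/17 = 68/17 = 4, a_4 = floor((17 + 15)/4) = 8.
  m_5 = 4*8 - 15 = 17, d_5 = (293 - 17^2)/4 = 4/4 = 1, a_5 = floor((17 + 17)/1) = 34.
  m_6 = 1*34 - 17 = 17, d_6 = (293 - 17^2)/1 = 4/1 = 4: (m_6, d_6) = (m_1, d_1) = (17, 4), so from here the quotients repeat a_1, ..., a_5; the period length is 5.
Hence the expansion of sqrt(293) is a_0 = 17 followed by the repeating block 8, 1, 1, 8, 34 (period 5).

[17; (8, 1, 1, 8, 34)]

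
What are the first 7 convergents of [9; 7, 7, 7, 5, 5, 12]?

Using the convergent recurrence p_i = a_i*p_{i-1} + p_{i-2}, q_i = a_i*q_{i-1} + q_{i-2} with p_{-2}=0, p_{-1}=1, q_{-2}=1, q_{-1}=0:
  i=0: a_0=9, p_0 = 9*1 + 0 = 9, q_0 = 9*0 + 1 = 1.
  i=1: a_1=7, p_1 = 7*9 + 1 = 64, q_1 = 7*1 + 0 = 7.
  i=2: a_2=7, p_2 = 7*64 + 9 = 457, q_2 = 7*7 + 1 = 50.
  i=3: a_3=7, p_3 = 7*457 + 64 = 3263, q_3 = 7*50 + 7 = 357.
  i=4: a_4=5, p_4 = 5*3263 + 457 = 16772, q_4 = 5*357 + 50 = 1835.
  i=5: a_5=5, p_5 = 5*16772 + 3263 = 87123, q_5 = 5*1835 + 357 = 9532.
  i=6: a_6=12, p_6 = 12*87123 + 16772 = 1062248, q_6 = 12*9532 + 1835 = 116219.

9/1, 64/7, 457/50, 3263/357, 16772/1835, 87123/9532, 1062248/116219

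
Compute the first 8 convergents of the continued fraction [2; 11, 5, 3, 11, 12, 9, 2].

Using the convergent recurrence p_i = a_i*p_{i-1} + p_{i-2}, q_i = a_i*q_{i-1} + q_{i-2} with p_{-2}=0, p_{-1}=1, q_{-2}=1, q_{-1}=0:
  i=0: a_0=2, p_0 = 2*1 + 0 = 2, q_0 = 2*0 + 1 = 1.
  i=1: a_1=11, p_1 = 11*2 + 1 = 23, q_1 = 11*1 + 0 = 11.
  i=2: a_2=5, p_2 = 5*23 + 2 = 117, q_2 = 5*11 + 1 = 56.
  i=3: a_3=3, p_3 = 3*117 + 23 = 374, q_3 = 3*56 + 11 = 179.
  i=4: a_4=11, p_4 = 11*374 + 117 = 4231, q_4 = 11*179 + 56 = 2025.
  i=5: a_5=12, p_5 = 12*4231 + 374 = 51146, q_5 = 12*2025 + 179 = 24479.
  i=6: a_6=9, p_6 = 9*51146 + 4231 = 464545, q_6 = 9*24479 + 2025 = 222336.
  i=7: a_7=2, p_7 = 2*464545 + 51146 = 980236, q_7 = 2*222336 + 24479 = 469151.

2/1, 23/11, 117/56, 374/179, 4231/2025, 51146/24479, 464545/222336, 980236/469151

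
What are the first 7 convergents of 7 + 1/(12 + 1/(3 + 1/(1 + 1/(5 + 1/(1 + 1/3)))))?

Using the convergent recurrence p_i = a_i*p_{i-1} + p_{i-2}, q_i = a_i*q_{i-1} + q_{i-2} with p_{-2}=0, p_{-1}=1, q_{-2}=1, q_{-1}=0:
  i=0: a_0=7, p_0 = 7*1 + 0 = 7, q_0 = 7*0 + 1 = 1.
  i=1: a_1=12, p_1 = 12*7 + 1 = 85, q_1 = 12*1 + 0 = 12.
  i=2: a_2=3, p_2 = 3*85 + 7 = 262, q_2 = 3*12 + 1 = 37.
  i=3: a_3=1, p_3 = 1*262 + 85 = 347, q_3 = 1*37 + 12 = 49.
  i=4: a_4=5, p_4 = 5*347 + 262 = 1997, q_4 = 5*49 + 37 = 282.
  i=5: a_5=1, p_5 = 1*1997 + 347 = 2344, q_5 = 1*282 + 49 = 331.
  i=6: a_6=3, p_6 = 3*2344 + 1997 = 9029, q_6 = 3*331 + 282 = 1275.

7/1, 85/12, 262/37, 347/49, 1997/282, 2344/331, 9029/1275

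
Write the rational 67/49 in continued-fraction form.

[1; 2, 1, 2, 1, 1, 2]

Run the Euclidean algorithm on 67 and 49; the successive quotients are the partial quotients a_0, a_1, ... (each step inverts the fractional part left over by the previous one):
  67 = 1*49 + 18, so a_0 = 1.
  49 = 2*18 + 13, so a_1 = 2.
  18 = 1*13 + 5, so a_2 = 1.
  13 = 2*5 + 3, so a_3 = 2.
  5 = 1*3 + 2, so a_4 = 1.
  3 = 1*2 + 1, so a_5 = 1.
  2 = 2*1 + 0, so a_6 = 2.
The remainder reaches 0 after 7 divisions, so the expansion has 7 partial quotients, read off in order.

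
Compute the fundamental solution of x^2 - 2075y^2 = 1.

First expand sqrt(2075) as a continued fraction. With x_i = (sqrt(2075) + m_i)/d_i and (m_0, d_0) = (0, 1): a_0 = floor(sqrt(2075)) = 45, since 45^2 = 2025 <= 2075 < 2116 = 46^2.
Iterate m_{i+1} = d_i*a_i - m_i, d_{i+1} = (2075 - m_{i+1}^2)/d_i, a_{i+1} = floor((a_0 + m_{i+1})/d_{i+1}):
  m_1 = 1*45 - 0 = 45, d_1 = (2075 - 45^2)/1 = 50/1 = 50, a_1 = floor((45 + 45)/50) = 1.
  m_2 = 50*1 - 45 = 5, d_2 = (2075 - 5^2)/50 = 2050/50 = 41, a_2 = floor((45 + 5)/41) = 1.
  m_3 = 41*1 - 5 = 36, d_3 = (2075 - 36^2)/41 = 779/41 = 19, a_3 = floor((45 + 36)/19) = 4.
  m_4 = 19*4 - 36 = 40, d_4 = (2075 - 40^2)/19 = 475/19 = 25, a_4 = floor((45 + 40)/25) = 3.
  m_5 = 25*3 - 40 = 35, d_5 = (2075 - 35^2)/25 = 850/25 = 34, a_5 = floor((45 + 35)/34) = 2.
  m_6 = 34*2 - 35 = 33, d_6 = (2075 - 33^2)/34 = 986/34 = 29, a_6 = floor((45 + 33)/29) = 2.
  m_7 = 29*2 - 33 = 25, d_7 = (2075 - 25^2)/29 = 1450/29 = 50, a_7 = floor((45 + 25)/50) = 1.
  m_8 = 50*1 - 25 = 25, d_8 = (2075 - 25^2)/50 = 1450/50 = 29, a_8 = floor((45 + 25)/29) = 2.
  m_9 = 29*2 - 25 = 33, d_9 = (2075 - 33^2)/29 = 986/29 = 34, a_9 = floor((45 + 33)/34) = 2.
  m_10 = 34*2 - 33 = 35, d_10 = (2075 - 35^2)/34 = 850/34 = 25, a_10 = floor((45 + 35)/25) = 3.
  m_11 = 25*3 - 35 = 40, d_11 = (2075 - 40^2)/25 = 475/25 = 19, a_11 = floor((45 + 40)/19) = 4.
  m_12 = 19*4 - 40 = 36, d_12 = (2075 - 36^2)/19 = 779/19 = 41, a_12 = floor((45 + 36)/41) = 1.
  m_13 = 41*1 - 36 = 5, d_13 = (2075 - 5^2)/41 = 2050/41 = 50, a_13 = floor((45 + 5)/50) = 1.
  m_14 = 50*1 - 5 = 45, d_14 = (2075 - 45^2)/50 = 50/50 = 1, a_14 = floor((45 + 45)/1) = 90.
  m_15 = 1*90 - 45 = 45, d_15 = (2075 - 45^2)/1 = 50/1 = 50: (m_15, d_15) = (m_1, d_1) = (45, 50), so from here the quotients repeat a_1, ..., a_14; the period length is 14.
So sqrt(2075) = [45; (1, 1, 4, 3, 2, 2, 1, 2, 2, 3, 4, 1, 1, 90)] with period length k = 14.
k is even, so the fundamental solution of x^2 - 2075y^2 = 1 is (p_{k-1}, q_{k-1}) = (p_13, q_13); compute convergents through index 13.
Convergents (p_i = a_i*p_{i-1} + p_{i-2}, q_i = a_i*q_{i-1} + q_{i-2} with p_{-2}=0, p_{-1}=1, q_{-2}=1, q_{-1}=0):
  i=0: a_0=45, p_0 = 45*1 + 0 = 45, q_0 = 45*0 + 1 = 1.
  i=1: a_1=1, p_1 = 1*45 + 1 = 46, q_1 = 1*1 + 0 = 1.
  i=2: a_2=1, p_2 = 1*46 + 45 = 91, q_2 = 1*1 + 1 = 2.
  i=3: a_3=4, p_3 = 4*91 + 46 = 410, q_3 = 4*2 + 1 = 9.
  i=4: a_4=3, p_4 = 3*410 + 91 = 1321, q_4 = 3*9 + 2 = 29.
  i=5: a_5=2, p_5 = 2*1321 + 410 = 3052, q_5 = 2*29 + 9 = 67.
  i=6: a_6=2, p_6 = 2*3052 + 1321 = 7425, q_6 = 2*67 + 29 = 163.
  i=7: a_7=1, p_7 = 1*7425 + 3052 = 10477, q_7 = 1*163 + 67 = 230.
  i=8: a_8=2, p_8 = 2*10477 + 7425 = 28379, q_8 = 2*230 + 163 = 623.
  i=9: a_9=2, p_9 = 2*28379 + 10477 = 67235, q_9 = 2*623 + 230 = 1476.
  i=10: a_10=3, p_10 = 3*67235 + 28379 = 230084, q_10 = 3*1476 + 623 = 5051.
  i=11: a_11=4, p_11 = 4*230084 + 67235 = 987571, q_11 = 4*5051 + 1476 = 21680.
  i=12: a_12=1, p_12 = 1*987571 + 230084 = 1217655, q_12 = 1*21680 + 5051 = 26731.
  i=13: a_13=1, p_13 = 1*1217655 + 987571 = 2205226, q_13 = 1*26731 + 21680 = 48411.
Check: 2205226^2 - 2075*48411^2 = 4863021711076 - 4863021711075 = 1, so (x, y) = (2205226, 48411) solves the equation, and by the theorem it is the least positive solution.

(x, y) = (2205226, 48411)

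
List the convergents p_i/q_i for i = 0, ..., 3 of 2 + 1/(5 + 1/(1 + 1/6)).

2/1, 11/5, 13/6, 89/41

Using the convergent recurrence p_i = a_i*p_{i-1} + p_{i-2}, q_i = a_i*q_{i-1} + q_{i-2} with p_{-2}=0, p_{-1}=1, q_{-2}=1, q_{-1}=0:
  i=0: a_0=2, p_0 = 2*1 + 0 = 2, q_0 = 2*0 + 1 = 1.
  i=1: a_1=5, p_1 = 5*2 + 1 = 11, q_1 = 5*1 + 0 = 5.
  i=2: a_2=1, p_2 = 1*11 + 2 = 13, q_2 = 1*5 + 1 = 6.
  i=3: a_3=6, p_3 = 6*13 + 11 = 89, q_3 = 6*6 + 5 = 41.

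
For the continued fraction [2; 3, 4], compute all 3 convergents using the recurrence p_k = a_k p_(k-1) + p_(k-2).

Using the convergent recurrence p_i = a_i*p_{i-1} + p_{i-2}, q_i = a_i*q_{i-1} + q_{i-2} with p_{-2}=0, p_{-1}=1, q_{-2}=1, q_{-1}=0:
  i=0: a_0=2, p_0 = 2*1 + 0 = 2, q_0 = 2*0 + 1 = 1.
  i=1: a_1=3, p_1 = 3*2 + 1 = 7, q_1 = 3*1 + 0 = 3.
  i=2: a_2=4, p_2 = 4*7 + 2 = 30, q_2 = 4*3 + 1 = 13.

2/1, 7/3, 30/13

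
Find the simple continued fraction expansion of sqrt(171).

Write x_i = (sqrt(171) + m_i)/d_i with (m_0, d_0) = (0, 1). a_0 = floor(sqrt(171)) = 13, since 13^2 = 169 <= 171 < 196 = 14^2.
Iterate m_{i+1} = d_i*a_i - m_i, d_{i+1} = (171 - m_{i+1}^2)/d_i, a_{i+1} = floor((a_0 + m_{i+1})/d_{i+1}):
  m_1 = 1*13 - 0 = 13, d_1 = (171 - 13^2)/1 = 2/1 = 2, a_1 = floor((13 + 13)/2) = 13.
  m_2 = 2*13 - 13 = 13, d_2 = (171 - 13^2)/2 = 2/2 = 1, a_2 = floor((13 + 13)/1) = 26.
  m_3 = 1*26 - 13 = 13, d_3 = (171 - 13^2)/1 = 2/1 = 2: (m_3, d_3) = (m_1, d_1) = (13, 2), so from here the quotients repeat a_1, a_2; the period length is 2.
Hence the expansion of sqrt(171) is a_0 = 13 followed by the repeating block 13, 26 (period 2).

[13; (13, 26)]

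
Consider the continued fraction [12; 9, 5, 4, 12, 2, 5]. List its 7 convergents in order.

Using the convergent recurrence p_i = a_i*p_{i-1} + p_{i-2}, q_i = a_i*q_{i-1} + q_{i-2} with p_{-2}=0, p_{-1}=1, q_{-2}=1, q_{-1}=0:
  i=0: a_0=12, p_0 = 12*1 + 0 = 12, q_0 = 12*0 + 1 = 1.
  i=1: a_1=9, p_1 = 9*12 + 1 = 109, q_1 = 9*1 + 0 = 9.
  i=2: a_2=5, p_2 = 5*109 + 12 = 557, q_2 = 5*9 + 1 = 46.
  i=3: a_3=4, p_3 = 4*557 + 109 = 2337, q_3 = 4*46 + 9 = 193.
  i=4: a_4=12, p_4 = 12*2337 + 557 = 28601, q_4 = 12*193 + 46 = 2362.
  i=5: a_5=2, p_5 = 2*28601 + 2337 = 59539, q_5 = 2*2362 + 193 = 4917.
  i=6: a_6=5, p_6 = 5*59539 + 28601 = 326296, q_6 = 5*4917 + 2362 = 26947.

12/1, 109/9, 557/46, 2337/193, 28601/2362, 59539/4917, 326296/26947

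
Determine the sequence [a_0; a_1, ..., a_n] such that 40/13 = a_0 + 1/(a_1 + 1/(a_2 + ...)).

Run the Euclidean algorithm on 40 and 13; the successive quotients are the partial quotients a_0, a_1, ... (each step inverts the fractional part left over by the previous one):
  40 = 3*13 + 1, so a_0 = 3.
  13 = 13*1 + 0, so a_1 = 13.
The remainder reaches 0 after 2 divisions, so the expansion has 2 partial quotients, read off in order.

[3; 13]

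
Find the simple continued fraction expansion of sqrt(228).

Write x_i = (sqrt(228) + m_i)/d_i with (m_0, d_0) = (0, 1). a_0 = floor(sqrt(228)) = 15, since 15^2 = 225 <= 228 < 256 = 16^2.
Iterate m_{i+1} = d_i*a_i - m_i, d_{i+1} = (228 - m_{i+1}^2)/d_i, a_{i+1} = floor((a_0 + m_{i+1})/d_{i+1}):
  m_1 = 1*15 - 0 = 15, d_1 = (228 - 15^2)/1 = 3/1 = 3, a_1 = floor((15 + 15)/3) = 10.
  m_2 = 3*10 - 15 = 15, d_2 = (228 - 15^2)/3 = 3/3 = 1, a_2 = floor((15 + 15)/1) = 30.
  m_3 = 1*30 - 15 = 15, d_3 = (228 - 15^2)/1 = 3/1 = 3: (m_3, d_3) = (m_1, d_1) = (15, 3), so from here the quotients repeat a_1, a_2; the period length is 2.
Hence the expansion of sqrt(228) is a_0 = 15 followed by the repeating block 10, 30 (period 2).

[15; (10, 30)]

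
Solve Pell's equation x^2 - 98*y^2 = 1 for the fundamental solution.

(x, y) = (99, 10)

First expand sqrt(98) as a continued fraction. With x_i = (sqrt(98) + m_i)/d_i and (m_0, d_0) = (0, 1): a_0 = floor(sqrt(98)) = 9, since 9^2 = 81 <= 98 < 100 = 10^2.
Iterate m_{i+1} = d_i*a_i - m_i, d_{i+1} = (98 - m_{i+1}^2)/d_i, a_{i+1} = floor((a_0 + m_{i+1})/d_{i+1}):
  m_1 = 1*9 - 0 = 9, d_1 = (98 - 9^2)/1 = 17/1 = 17, a_1 = floor((9 + 9)/17) = 1.
  m_2 = 17*1 - 9 = 8, d_2 = (98 - 8^2)/17 = 34/17 = 2, a_2 = floor((9 + 8)/2) = 8.
  m_3 = 2*8 - 8 = 8, d_3 = (98 - 8^2)/2 = 34/2 = 17, a_3 = floor((9 + 8)/17) = 1.
  m_4 = 17*1 - 8 = 9, d_4 = (98 - 9^2)/17 = 17/17 = 1, a_4 = floor((9 + 9)/1) = 18.
  m_5 = 1*18 - 9 = 9, d_5 = (98 - 9^2)/1 = 17/1 = 17: (m_5, d_5) = (m_1, d_1) = (9, 17), so from here the quotients repeat a_1, ..., a_4; the period length is 4.
So sqrt(98) = [9; (1, 8, 1, 18)] with period length k = 4.
k is even, so the fundamental solution of x^2 - 98y^2 = 1 is (p_{k-1}, q_{k-1}) = (p_3, q_3); compute convergents through index 3.
Convergents (p_i = a_i*p_{i-1} + p_{i-2}, q_i = a_i*q_{i-1} + q_{i-2} with p_{-2}=0, p_{-1}=1, q_{-2}=1, q_{-1}=0):
  i=0: a_0=9, p_0 = 9*1 + 0 = 9, q_0 = 9*0 + 1 = 1.
  i=1: a_1=1, p_1 = 1*9 + 1 = 10, q_1 = 1*1 + 0 = 1.
  i=2: a_2=8, p_2 = 8*10 + 9 = 89, q_2 = 8*1 + 1 = 9.
  i=3: a_3=1, p_3 = 1*89 + 10 = 99, q_3 = 1*9 + 1 = 10.
Check: 99^2 - 98*10^2 = 9801 - 9800 = 1, so (x, y) = (99, 10) solves the equation, and by the theorem it is the least positive solution.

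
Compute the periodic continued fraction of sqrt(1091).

[33; (33, 66)]

Write x_i = (sqrt(1091) + m_i)/d_i with (m_0, d_0) = (0, 1). a_0 = floor(sqrt(1091)) = 33, since 33^2 = 1089 <= 1091 < 1156 = 34^2.
Iterate m_{i+1} = d_i*a_i - m_i, d_{i+1} = (1091 - m_{i+1}^2)/d_i, a_{i+1} = floor((a_0 + m_{i+1})/d_{i+1}):
  m_1 = 1*33 - 0 = 33, d_1 = (1091 - 33^2)/1 = 2/1 = 2, a_1 = floor((33 + 33)/2) = 33.
  m_2 = 2*33 - 33 = 33, d_2 = (1091 - 33^2)/2 = 2/2 = 1, a_2 = floor((33 + 33)/1) = 66.
  m_3 = 1*66 - 33 = 33, d_3 = (1091 - 33^2)/1 = 2/1 = 2: (m_3, d_3) = (m_1, d_1) = (33, 2), so from here the quotients repeat a_1, a_2; the period length is 2.
Hence the expansion of sqrt(1091) is a_0 = 33 followed by the repeating block 33, 66 (period 2).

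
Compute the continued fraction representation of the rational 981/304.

[3; 4, 2, 2, 6, 2]

Run the Euclidean algorithm on 981 and 304; the successive quotients are the partial quotients a_0, a_1, ... (each step inverts the fractional part left over by the previous one):
  981 = 3*304 + 69, so a_0 = 3.
  304 = 4*69 + 28, so a_1 = 4.
  69 = 2*28 + 13, so a_2 = 2.
  28 = 2*13 + 2, so a_3 = 2.
  13 = 6*2 + 1, so a_4 = 6.
  2 = 2*1 + 0, so a_5 = 2.
The remainder reaches 0 after 6 divisions, so the expansion has 6 partial quotients, read off in order.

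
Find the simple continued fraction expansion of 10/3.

[3; 3]

Run the Euclidean algorithm on 10 and 3; the successive quotients are the partial quotients a_0, a_1, ... (each step inverts the fractional part left over by the previous one):
  10 = 3*3 + 1, so a_0 = 3.
  3 = 3*1 + 0, so a_1 = 3.
The remainder reaches 0 after 2 divisions, so the expansion has 2 partial quotients, read off in order.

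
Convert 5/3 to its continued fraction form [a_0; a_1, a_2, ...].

[1; 1, 2]

Run the Euclidean algorithm on 5 and 3; the successive quotients are the partial quotients a_0, a_1, ... (each step inverts the fractional part left over by the previous one):
  5 = 1*3 + 2, so a_0 = 1.
  3 = 1*2 + 1, so a_1 = 1.
  2 = 2*1 + 0, so a_2 = 2.
The remainder reaches 0 after 3 divisions, so the expansion has 3 partial quotients, read off in order.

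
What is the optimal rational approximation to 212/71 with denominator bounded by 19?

Expand x = 212/71 as a continued fraction with the Euclidean algorithm:
  212 = 2*71 + 70, so a_0 = 2.
  71 = 1*70 + 1, so a_1 = 1.
  70 = 70*1 + 0, so a_2 = 70.
so x = [2; 1, 70].
Convergents (p_i = a_i*p_{i-1} + p_{i-2}, q_i = a_i*q_{i-1} + q_{i-2} with p_{-2}=0, p_{-1}=1, q_{-2}=1, q_{-1}=0), until the denominator exceeds 19:
  i=0: a_0=2, p_0 = 2*1 + 0 = 2, q_0 = 2*0 + 1 = 1.
  i=1: a_1=1, p_1 = 1*2 + 1 = 3, q_1 = 1*1 + 0 = 1.
  i=2: a_2=70, p_2 = 70*3 + 2 = 212, q_2 = 70*1 + 1 = 71.
q_2 = 71 > 19, so the last convergent with denominator <= 19 is p_1/q_1 = 3/1.
The closest fraction with denominator <= 19 is either p_1/q_1 or the intermediate fraction (k*p_1 + p_0)/(k*q_1 + q_0) with the largest k >= 1 whose denominator stays <= 19; these approach x as k grows, and every other convergent or intermediate fraction in range is farther away.
Largest k: floor((19 - q_0)/q_1) = floor((19 - 1)/1) = 18.
That gives (18*3 + 2)/(18*1 + 1) = 56/19.
Compare the errors: |x - 3/1| = |212*1 - 3*71|/(71*1) = 1/71, and |x - 56/19| = |212*19 - 56*71|/(71*19) = 52/1349.
Cross-multiplying, 1*1349 = 1349 < 3692 = 52*71, so 1/71 is smaller: the convergent 3/1 is closer to x than 56/19.

3/1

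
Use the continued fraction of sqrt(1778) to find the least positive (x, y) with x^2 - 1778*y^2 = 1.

(x, y) = (253, 6)

First expand sqrt(1778) as a continued fraction. With x_i = (sqrt(1778) + m_i)/d_i and (m_0, d_0) = (0, 1): a_0 = floor(sqrt(1778)) = 42, since 42^2 = 1764 <= 1778 < 1849 = 43^2.
Iterate m_{i+1} = d_i*a_i - m_i, d_{i+1} = (1778 - m_{i+1}^2)/d_i, a_{i+1} = floor((a_0 + m_{i+1})/d_{i+1}):
  m_1 = 1*42 - 0 = 42, d_1 = (1778 - 42^2)/1 = 14/1 = 14, a_1 = floor((42 + 42)/14) = 6.
  m_2 = 14*6 - 42 = 42, d_2 = (1778 - 42^2)/14 = 14/14 = 1, a_2 = floor((42 + 42)/1) = 84.
  m_3 = 1*84 - 42 = 42, d_3 = (1778 - 42^2)/1 = 14/1 = 14: (m_3, d_3) = (m_1, d_1) = (42, 14), so from here the quotients repeat a_1, a_2; the period length is 2.
So sqrt(1778) = [42; (6, 84)] with period length k = 2.
k is even, so the fundamental solution of x^2 - 1778y^2 = 1 is (p_{k-1}, q_{k-1}) = (p_1, q_1); compute convergents through index 1.
Convergents (p_i = a_i*p_{i-1} + p_{i-2}, q_i = a_i*q_{i-1} + q_{i-2} with p_{-2}=0, p_{-1}=1, q_{-2}=1, q_{-1}=0):
  i=0: a_0=42, p_0 = 42*1 + 0 = 42, q_0 = 42*0 + 1 = 1.
  i=1: a_1=6, p_1 = 6*42 + 1 = 253, q_1 = 6*1 + 0 = 6.
Check: 253^2 - 1778*6^2 = 64009 - 64008 = 1, so (x, y) = (253, 6) solves the equation, and by the theorem it is the least positive solution.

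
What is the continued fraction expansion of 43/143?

[0; 3, 3, 14]

Run the Euclidean algorithm on 43 and 143; the successive quotients are the partial quotients a_0, a_1, ... (each step inverts the fractional part left over by the previous one):
  43 = 0*143 + 43, so a_0 = 0.
  143 = 3*43 + 14, so a_1 = 3.
  43 = 3*14 + 1, so a_2 = 3.
  14 = 14*1 + 0, so a_3 = 14.
The remainder reaches 0 after 4 divisions, so the expansion has 4 partial quotients, read off in order.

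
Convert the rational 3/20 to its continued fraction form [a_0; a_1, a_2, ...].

[0; 6, 1, 2]

Run the Euclidean algorithm on 3 and 20; the successive quotients are the partial quotients a_0, a_1, ... (each step inverts the fractional part left over by the previous one):
  3 = 0*20 + 3, so a_0 = 0.
  20 = 6*3 + 2, so a_1 = 6.
  3 = 1*2 + 1, so a_2 = 1.
  2 = 2*1 + 0, so a_3 = 2.
The remainder reaches 0 after 4 divisions, so the expansion has 4 partial quotients, read off in order.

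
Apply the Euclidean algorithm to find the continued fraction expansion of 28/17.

Run the Euclidean algorithm on 28 and 17; the successive quotients are the partial quotients a_0, a_1, ... (each step inverts the fractional part left over by the previous one):
  28 = 1*17 + 11, so a_0 = 1.
  17 = 1*11 + 6, so a_1 = 1.
  11 = 1*6 + 5, so a_2 = 1.
  6 = 1*5 + 1, so a_3 = 1.
  5 = 5*1 + 0, so a_4 = 5.
The remainder reaches 0 after 5 divisions, so the expansion has 5 partial quotients, read off in order.

[1; 1, 1, 1, 5]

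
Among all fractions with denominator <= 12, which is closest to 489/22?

Expand x = 489/22 as a continued fraction with the Euclidean algorithm:
  489 = 22*22 + 5, so a_0 = 22.
  22 = 4*5 + 2, so a_1 = 4.
  5 = 2*2 + 1, so a_2 = 2.
  2 = 2*1 + 0, so a_3 = 2.
so x = [22; 4, 2, 2].
Convergents (p_i = a_i*p_{i-1} + p_{i-2}, q_i = a_i*q_{i-1} + q_{i-2} with p_{-2}=0, p_{-1}=1, q_{-2}=1, q_{-1}=0), until the denominator exceeds 12:
  i=0: a_0=22, p_0 = 22*1 + 0 = 22, q_0 = 22*0 + 1 = 1.
  i=1: a_1=4, p_1 = 4*22 + 1 = 89, q_1 = 4*1 + 0 = 4.
  i=2: a_2=2, p_2 = 2*89 + 22 = 200, q_2 = 2*4 + 1 = 9.
  i=3: a_3=2, p_3 = 2*200 + 89 = 489, q_3 = 2*9 + 4 = 22.
q_3 = 22 > 12, so the last convergent with denominator <= 12 is p_2/q_2 = 200/9.
The closest fraction with denominator <= 12 is either p_2/q_2 or the intermediate fraction (k*p_2 + p_1)/(k*q_2 + q_1) with the largest k >= 1 whose denominator stays <= 12; these approach x as k grows, and every other convergent or intermediate fraction in range is farther away.
Largest k: floor((12 - q_1)/q_2) = floor((12 - 4)/9) = 0.
Since k = 0, no intermediate fraction beyond p_2/q_2 has denominator <= 12, so the convergent 200/9 is the closest (its error is |489*9 - 200*22|/(22*9) = 1/198).

200/9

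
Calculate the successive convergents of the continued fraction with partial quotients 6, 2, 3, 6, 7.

6/1, 13/2, 45/7, 283/44, 2026/315

Using the convergent recurrence p_i = a_i*p_{i-1} + p_{i-2}, q_i = a_i*q_{i-1} + q_{i-2} with p_{-2}=0, p_{-1}=1, q_{-2}=1, q_{-1}=0:
  i=0: a_0=6, p_0 = 6*1 + 0 = 6, q_0 = 6*0 + 1 = 1.
  i=1: a_1=2, p_1 = 2*6 + 1 = 13, q_1 = 2*1 + 0 = 2.
  i=2: a_2=3, p_2 = 3*13 + 6 = 45, q_2 = 3*2 + 1 = 7.
  i=3: a_3=6, p_3 = 6*45 + 13 = 283, q_3 = 6*7 + 2 = 44.
  i=4: a_4=7, p_4 = 7*283 + 45 = 2026, q_4 = 7*44 + 7 = 315.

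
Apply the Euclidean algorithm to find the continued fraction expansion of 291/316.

Run the Euclidean algorithm on 291 and 316; the successive quotients are the partial quotients a_0, a_1, ... (each step inverts the fractional part left over by the previous one):
  291 = 0*316 + 291, so a_0 = 0.
  316 = 1*291 + 25, so a_1 = 1.
  291 = 11*25 + 16, so a_2 = 11.
  25 = 1*16 + 9, so a_3 = 1.
  16 = 1*9 + 7, so a_4 = 1.
  9 = 1*7 + 2, so a_5 = 1.
  7 = 3*2 + 1, so a_6 = 3.
  2 = 2*1 + 0, so a_7 = 2.
The remainder reaches 0 after 8 divisions, so the expansion has 8 partial quotients, read off in order.

[0; 1, 11, 1, 1, 1, 3, 2]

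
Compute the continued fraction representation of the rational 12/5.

[2; 2, 2]

Run the Euclidean algorithm on 12 and 5; the successive quotients are the partial quotients a_0, a_1, ... (each step inverts the fractional part left over by the previous one):
  12 = 2*5 + 2, so a_0 = 2.
  5 = 2*2 + 1, so a_1 = 2.
  2 = 2*1 + 0, so a_2 = 2.
The remainder reaches 0 after 3 divisions, so the expansion has 3 partial quotients, read off in order.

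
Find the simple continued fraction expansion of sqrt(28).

Write x_i = (sqrt(28) + m_i)/d_i with (m_0, d_0) = (0, 1). a_0 = floor(sqrt(28)) = 5, since 5^2 = 25 <= 28 < 36 = 6^2.
Iterate m_{i+1} = d_i*a_i - m_i, d_{i+1} = (28 - m_{i+1}^2)/d_i, a_{i+1} = floor((a_0 + m_{i+1})/d_{i+1}):
  m_1 = 1*5 - 0 = 5, d_1 = (28 - 5^2)/1 = 3/1 = 3, a_1 = floor((5 + 5)/3) = 3.
  m_2 = 3*3 - 5 = 4, d_2 = (28 - 4^2)/3 = 12/3 = 4, a_2 = floor((5 + 4)/4) = 2.
  m_3 = 4*2 - 4 = 4, d_3 = (28 - 4^2)/4 = 12/4 = 3, a_3 = floor((5 + 4)/3) = 3.
  m_4 = 3*3 - 4 = 5, d_4 = (28 - 5^2)/3 = 3/3 = 1, a_4 = floor((5 + 5)/1) = 10.
  m_5 = 1*10 - 5 = 5, d_5 = (28 - 5^2)/1 = 3/1 = 3: (m_5, d_5) = (m_1, d_1) = (5, 3), so from here the quotients repeat a_1, ..., a_4; the period length is 4.
Hence the expansion of sqrt(28) is a_0 = 5 followed by the repeating block 3, 2, 3, 10 (period 4).

[5; (3, 2, 3, 10)]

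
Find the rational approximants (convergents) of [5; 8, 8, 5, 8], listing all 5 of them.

Using the convergent recurrence p_i = a_i*p_{i-1} + p_{i-2}, q_i = a_i*q_{i-1} + q_{i-2} with p_{-2}=0, p_{-1}=1, q_{-2}=1, q_{-1}=0:
  i=0: a_0=5, p_0 = 5*1 + 0 = 5, q_0 = 5*0 + 1 = 1.
  i=1: a_1=8, p_1 = 8*5 + 1 = 41, q_1 = 8*1 + 0 = 8.
  i=2: a_2=8, p_2 = 8*41 + 5 = 333, q_2 = 8*8 + 1 = 65.
  i=3: a_3=5, p_3 = 5*333 + 41 = 1706, q_3 = 5*65 + 8 = 333.
  i=4: a_4=8, p_4 = 8*1706 + 333 = 13981, q_4 = 8*333 + 65 = 2729.

5/1, 41/8, 333/65, 1706/333, 13981/2729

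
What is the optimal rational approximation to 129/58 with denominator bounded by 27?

20/9

Expand x = 129/58 as a continued fraction with the Euclidean algorithm:
  129 = 2*58 + 13, so a_0 = 2.
  58 = 4*13 + 6, so a_1 = 4.
  13 = 2*6 + 1, so a_2 = 2.
  6 = 6*1 + 0, so a_3 = 6.
so x = [2; 4, 2, 6].
Convergents (p_i = a_i*p_{i-1} + p_{i-2}, q_i = a_i*q_{i-1} + q_{i-2} with p_{-2}=0, p_{-1}=1, q_{-2}=1, q_{-1}=0), until the denominator exceeds 27:
  i=0: a_0=2, p_0 = 2*1 + 0 = 2, q_0 = 2*0 + 1 = 1.
  i=1: a_1=4, p_1 = 4*2 + 1 = 9, q_1 = 4*1 + 0 = 4.
  i=2: a_2=2, p_2 = 2*9 + 2 = 20, q_2 = 2*4 + 1 = 9.
  i=3: a_3=6, p_3 = 6*20 + 9 = 129, q_3 = 6*9 + 4 = 58.
q_3 = 58 > 27, so the last convergent with denominator <= 27 is p_2/q_2 = 20/9.
The closest fraction with denominator <= 27 is either p_2/q_2 or the intermediate fraction (k*p_2 + p_1)/(k*q_2 + q_1) with the largest k >= 1 whose denominator stays <= 27; these approach x as k grows, and every other convergent or intermediate fraction in range is farther away.
Largest k: floor((27 - q_1)/q_2) = floor((27 - 4)/9) = 2.
That gives (2*20 + 9)/(2*9 + 4) = 49/22.
Compare the errors: |x - 20/9| = |129*9 - 20*58|/(58*9) = 1/522, and |x - 49/22| = |129*22 - 49*58|/(58*22) = 4/1276.
Cross-multiplying, 1*1276 = 1276 < 2088 = 4*522, so 1/522 is smaller: the convergent 20/9 is closer to x than 49/22.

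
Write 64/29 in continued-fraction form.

[2; 4, 1, 5]

Run the Euclidean algorithm on 64 and 29; the successive quotients are the partial quotients a_0, a_1, ... (each step inverts the fractional part left over by the previous one):
  64 = 2*29 + 6, so a_0 = 2.
  29 = 4*6 + 5, so a_1 = 4.
  6 = 1*5 + 1, so a_2 = 1.
  5 = 5*1 + 0, so a_3 = 5.
The remainder reaches 0 after 4 divisions, so the expansion has 4 partial quotients, read off in order.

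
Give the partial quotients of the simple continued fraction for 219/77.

[2; 1, 5, 2, 2, 2]

Run the Euclidean algorithm on 219 and 77; the successive quotients are the partial quotients a_0, a_1, ... (each step inverts the fractional part left over by the previous one):
  219 = 2*77 + 65, so a_0 = 2.
  77 = 1*65 + 12, so a_1 = 1.
  65 = 5*12 + 5, so a_2 = 5.
  12 = 2*5 + 2, so a_3 = 2.
  5 = 2*2 + 1, so a_4 = 2.
  2 = 2*1 + 0, so a_5 = 2.
The remainder reaches 0 after 6 divisions, so the expansion has 6 partial quotients, read off in order.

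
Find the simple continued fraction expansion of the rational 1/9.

[0; 9]

Run the Euclidean algorithm on 1 and 9; the successive quotients are the partial quotients a_0, a_1, ... (each step inverts the fractional part left over by the previous one):
  1 = 0*9 + 1, so a_0 = 0.
  9 = 9*1 + 0, so a_1 = 9.
The remainder reaches 0 after 2 divisions, so the expansion has 2 partial quotients, read off in order.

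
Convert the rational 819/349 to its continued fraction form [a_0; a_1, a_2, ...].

[2; 2, 1, 7, 1, 1, 1, 4]

Run the Euclidean algorithm on 819 and 349; the successive quotients are the partial quotients a_0, a_1, ... (each step inverts the fractional part left over by the previous one):
  819 = 2*349 + 121, so a_0 = 2.
  349 = 2*121 + 107, so a_1 = 2.
  121 = 1*107 + 14, so a_2 = 1.
  107 = 7*14 + 9, so a_3 = 7.
  14 = 1*9 + 5, so a_4 = 1.
  9 = 1*5 + 4, so a_5 = 1.
  5 = 1*4 + 1, so a_6 = 1.
  4 = 4*1 + 0, so a_7 = 4.
The remainder reaches 0 after 8 divisions, so the expansion has 8 partial quotients, read off in order.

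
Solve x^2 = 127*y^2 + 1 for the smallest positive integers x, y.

(x, y) = (4730624, 419775)

First expand sqrt(127) as a continued fraction. With x_i = (sqrt(127) + m_i)/d_i and (m_0, d_0) = (0, 1): a_0 = floor(sqrt(127)) = 11, since 11^2 = 121 <= 127 < 144 = 12^2.
Iterate m_{i+1} = d_i*a_i - m_i, d_{i+1} = (127 - m_{i+1}^2)/d_i, a_{i+1} = floor((a_0 + m_{i+1})/d_{i+1}):
  m_1 = 1*11 - 0 = 11, d_1 = (127 - 11^2)/1 = 6/1 = 6, a_1 = floor((11 + 11)/6) = 3.
  m_2 = 6*3 - 11 = 7, d_2 = (127 - 7^2)/6 = 78/6 = 13, a_2 = floor((11 + 7)/13) = 1.
  m_3 = 13*1 - 7 = 6, d_3 = (127 - 6^2)/13 = 91/13 = 7, a_3 = floor((11 + 6)/7) = 2.
  m_4 = 7*2 - 6 = 8, d_4 = (127 - 8^2)/7 = 63/7 = 9, a_4 = floor((11 + 8)/9) = 2.
  m_5 = 9*2 - 8 = 10, d_5 = (127 - 10^2)/9 = 27/9 = 3, a_5 = floor((11 + 10)/3) = 7.
  m_6 = 3*7 - 10 = 11, d_6 = (127 - 11^2)/3 = 6/3 = 2, a_6 = floor((11 + 11)/2) = 11.
  m_7 = 2*11 - 11 = 11, d_7 = (127 - 11^2)/2 = 6/2 = 3, a_7 = floor((11 + 11)/3) = 7.
  m_8 = 3*7 - 11 = 10, d_8 = (127 - 10^2)/3 = 27/3 = 9, a_8 = floor((11 + 10)/9) = 2.
  m_9 = 9*2 - 10 = 8, d_9 = (127 - 8^2)/9 = 63/9 = 7, a_9 = floor((11 + 8)/7) = 2.
  m_10 = 7*2 - 8 = 6, d_10 = (127 - 6^2)/7 = 91/7 = 13, a_10 = floor((11 + 6)/13) = 1.
  m_11 = 13*1 - 6 = 7, d_11 = (127 - 7^2)/13 = 78/13 = 6, a_11 = floor((11 + 7)/6) = 3.
  m_12 = 6*3 - 7 = 11, d_12 = (127 - 11^2)/6 = 6/6 = 1, a_12 = floor((11 + 11)/1) = 22.
  m_13 = 1*22 - 11 = 11, d_13 = (127 - 11^2)/1 = 6/1 = 6: (m_13, d_13) = (m_1, d_1) = (11, 6), so from here the quotients repeat a_1, ..., a_12; the period length is 12.
So sqrt(127) = [11; (3, 1, 2, 2, 7, 11, 7, 2, 2, 1, 3, 22)] with period length k = 12.
k is even, so the fundamental solution of x^2 - 127y^2 = 1 is (p_{k-1}, q_{k-1}) = (p_11, q_11); compute convergents through index 11.
Convergents (p_i = a_i*p_{i-1} + p_{i-2}, q_i = a_i*q_{i-1} + q_{i-2} with p_{-2}=0, p_{-1}=1, q_{-2}=1, q_{-1}=0):
  i=0: a_0=11, p_0 = 11*1 + 0 = 11, q_0 = 11*0 + 1 = 1.
  i=1: a_1=3, p_1 = 3*11 + 1 = 34, q_1 = 3*1 + 0 = 3.
  i=2: a_2=1, p_2 = 1*34 + 11 = 45, q_2 = 1*3 + 1 = 4.
  i=3: a_3=2, p_3 = 2*45 + 34 = 124, q_3 = 2*4 + 3 = 11.
  i=4: a_4=2, p_4 = 2*124 + 45 = 293, q_4 = 2*11 + 4 = 26.
  i=5: a_5=7, p_5 = 7*293 + 124 = 2175, q_5 = 7*26 + 11 = 193.
  i=6: a_6=11, p_6 = 11*2175 + 293 = 24218, q_6 = 11*193 + 26 = 2149.
  i=7: a_7=7, p_7 = 7*24218 + 2175 = 171701, q_7 = 7*2149 + 193 = 15236.
  i=8: a_8=2, p_8 = 2*171701 + 24218 = 367620, q_8 = 2*15236 + 2149 = 32621.
  i=9: a_9=2, p_9 = 2*367620 + 171701 = 906941, q_9 = 2*32621 + 15236 = 80478.
  i=10: a_10=1, p_10 = 1*906941 + 367620 = 1274561, q_10 = 1*80478 + 32621 = 113099.
  i=11: a_11=3, p_11 = 3*1274561 + 906941 = 4730624, q_11 = 3*113099 + 80478 = 419775.
Check: 4730624^2 - 127*419775^2 = 22378803429376 - 22378803429375 = 1, so (x, y) = (4730624, 419775) solves the equation, and by the theorem it is the least positive solution.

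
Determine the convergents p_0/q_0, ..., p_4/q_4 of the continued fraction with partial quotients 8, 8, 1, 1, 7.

Using the convergent recurrence p_i = a_i*p_{i-1} + p_{i-2}, q_i = a_i*q_{i-1} + q_{i-2} with p_{-2}=0, p_{-1}=1, q_{-2}=1, q_{-1}=0:
  i=0: a_0=8, p_0 = 8*1 + 0 = 8, q_0 = 8*0 + 1 = 1.
  i=1: a_1=8, p_1 = 8*8 + 1 = 65, q_1 = 8*1 + 0 = 8.
  i=2: a_2=1, p_2 = 1*65 + 8 = 73, q_2 = 1*8 + 1 = 9.
  i=3: a_3=1, p_3 = 1*73 + 65 = 138, q_3 = 1*9 + 8 = 17.
  i=4: a_4=7, p_4 = 7*138 + 73 = 1039, q_4 = 7*17 + 9 = 128.

8/1, 65/8, 73/9, 138/17, 1039/128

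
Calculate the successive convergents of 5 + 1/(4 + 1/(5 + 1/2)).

Using the convergent recurrence p_i = a_i*p_{i-1} + p_{i-2}, q_i = a_i*q_{i-1} + q_{i-2} with p_{-2}=0, p_{-1}=1, q_{-2}=1, q_{-1}=0:
  i=0: a_0=5, p_0 = 5*1 + 0 = 5, q_0 = 5*0 + 1 = 1.
  i=1: a_1=4, p_1 = 4*5 + 1 = 21, q_1 = 4*1 + 0 = 4.
  i=2: a_2=5, p_2 = 5*21 + 5 = 110, q_2 = 5*4 + 1 = 21.
  i=3: a_3=2, p_3 = 2*110 + 21 = 241, q_3 = 2*21 + 4 = 46.

5/1, 21/4, 110/21, 241/46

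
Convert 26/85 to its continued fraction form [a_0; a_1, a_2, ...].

Run the Euclidean algorithm on 26 and 85; the successive quotients are the partial quotients a_0, a_1, ... (each step inverts the fractional part left over by the previous one):
  26 = 0*85 + 26, so a_0 = 0.
  85 = 3*26 + 7, so a_1 = 3.
  26 = 3*7 + 5, so a_2 = 3.
  7 = 1*5 + 2, so a_3 = 1.
  5 = 2*2 + 1, so a_4 = 2.
  2 = 2*1 + 0, so a_5 = 2.
The remainder reaches 0 after 6 divisions, so the expansion has 6 partial quotients, read off in order.

[0; 3, 3, 1, 2, 2]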